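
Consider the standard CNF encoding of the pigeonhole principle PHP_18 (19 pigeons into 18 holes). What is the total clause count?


The PHP encoding has two parts:
1) At-least-one-hole clauses: 19 (one per pigeon, each with 18 literals).
2) At-most-one-pigeon-per-hole clauses: 18 holes * C(19,2) = 18 * 171 = 3078.
Total clauses = 19 + 3078 = 3097.

3097


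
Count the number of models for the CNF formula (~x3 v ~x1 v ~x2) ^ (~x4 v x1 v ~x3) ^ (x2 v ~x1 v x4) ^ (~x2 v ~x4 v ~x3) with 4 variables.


Enumerate all 16 truth assignments over 4 variables.
Test each against every clause.
Satisfying assignments found: 10.

10


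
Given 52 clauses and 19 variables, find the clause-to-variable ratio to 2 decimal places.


Clause-to-variable ratio = clauses / variables.
52 / 19 = 2.74.

2.74


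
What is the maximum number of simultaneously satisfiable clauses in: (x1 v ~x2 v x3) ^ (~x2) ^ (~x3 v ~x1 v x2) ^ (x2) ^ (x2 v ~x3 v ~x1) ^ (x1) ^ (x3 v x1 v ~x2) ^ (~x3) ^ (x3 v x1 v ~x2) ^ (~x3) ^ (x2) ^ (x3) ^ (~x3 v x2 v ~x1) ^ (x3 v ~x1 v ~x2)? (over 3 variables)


Enumerate all 8 truth assignments.
For each, count how many of the 14 clauses are satisfied.
The formula is not fully satisfiable, so the maximum is below 14.
Maximum simultaneously satisfiable clauses = 11.

11


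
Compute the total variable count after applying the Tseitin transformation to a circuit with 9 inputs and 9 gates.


The Tseitin transformation introduces one auxiliary variable per gate.
Total variables = inputs + gates = 9 + 9 = 18.

18


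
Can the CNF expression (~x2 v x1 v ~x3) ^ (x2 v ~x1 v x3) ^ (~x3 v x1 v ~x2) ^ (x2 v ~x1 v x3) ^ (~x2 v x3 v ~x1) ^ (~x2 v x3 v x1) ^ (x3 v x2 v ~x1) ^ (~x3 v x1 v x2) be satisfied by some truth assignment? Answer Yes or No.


Check all 8 possible truth assignments.
Number of satisfying assignments found: 3.
The formula is satisfiable.

Yes


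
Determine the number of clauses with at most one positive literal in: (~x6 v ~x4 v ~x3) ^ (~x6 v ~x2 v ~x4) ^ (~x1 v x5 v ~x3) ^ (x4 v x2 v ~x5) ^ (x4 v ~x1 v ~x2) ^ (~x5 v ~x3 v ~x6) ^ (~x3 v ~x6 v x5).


A Horn clause has at most one positive literal.
Clause 1: 0 positive lit(s) -> Horn
Clause 2: 0 positive lit(s) -> Horn
Clause 3: 1 positive lit(s) -> Horn
Clause 4: 2 positive lit(s) -> not Horn
Clause 5: 1 positive lit(s) -> Horn
Clause 6: 0 positive lit(s) -> Horn
Clause 7: 1 positive lit(s) -> Horn
Total Horn clauses = 6.

6


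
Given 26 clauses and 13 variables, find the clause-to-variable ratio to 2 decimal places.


Clause-to-variable ratio = clauses / variables.
26 / 13 = 2.0.

2.0


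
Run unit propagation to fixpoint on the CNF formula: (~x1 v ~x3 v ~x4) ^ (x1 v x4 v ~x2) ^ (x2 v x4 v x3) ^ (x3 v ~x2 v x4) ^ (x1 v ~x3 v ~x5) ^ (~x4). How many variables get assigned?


Unit propagation repeatedly assigns the literal in any unit clause, then simplifies.
Assignments in order: x4 = F.
No further unit clauses remain.
Total variables assigned = 1.

1


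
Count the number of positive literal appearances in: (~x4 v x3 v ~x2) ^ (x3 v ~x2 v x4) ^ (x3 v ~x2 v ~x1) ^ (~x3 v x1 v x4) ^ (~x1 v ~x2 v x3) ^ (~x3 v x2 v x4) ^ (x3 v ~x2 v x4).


Scan each clause for unnegated literals.
Clause 1: 1 positive; Clause 2: 2 positive; Clause 3: 1 positive; Clause 4: 2 positive; Clause 5: 1 positive; Clause 6: 2 positive; Clause 7: 2 positive.
Total positive literal occurrences = 11.

11


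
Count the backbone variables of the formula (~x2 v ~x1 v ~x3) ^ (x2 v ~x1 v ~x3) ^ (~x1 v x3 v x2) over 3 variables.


Find all satisfying assignments: 5 model(s).
Check which variables have the same value in every model.
No variable is fixed across all models.
Backbone size = 0.

0


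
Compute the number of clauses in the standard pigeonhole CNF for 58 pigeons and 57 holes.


The PHP encoding has two parts:
1) At-least-one-hole clauses: 58 (one per pigeon, each with 57 literals).
2) At-most-one-pigeon-per-hole clauses: 57 holes * C(58,2) = 57 * 1653 = 94221.
Total clauses = 58 + 94221 = 94279.

94279


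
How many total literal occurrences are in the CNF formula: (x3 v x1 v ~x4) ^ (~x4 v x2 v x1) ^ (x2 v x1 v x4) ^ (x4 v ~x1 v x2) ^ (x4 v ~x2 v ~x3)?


Clause lengths: 3, 3, 3, 3, 3.
Sum = 3 + 3 + 3 + 3 + 3 = 15.

15


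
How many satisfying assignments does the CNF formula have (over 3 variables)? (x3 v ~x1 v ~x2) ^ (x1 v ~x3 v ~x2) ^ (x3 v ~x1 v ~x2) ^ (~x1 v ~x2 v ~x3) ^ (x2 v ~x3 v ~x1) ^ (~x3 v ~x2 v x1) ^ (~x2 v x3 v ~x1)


Enumerate all 8 truth assignments over 3 variables.
Test each against every clause.
Satisfying assignments found: 4.

4


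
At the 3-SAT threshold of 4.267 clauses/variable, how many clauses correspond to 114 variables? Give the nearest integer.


The 3-SAT phase transition occurs at approximately 4.267 clauses per variable.
m = 4.267 * 114 = 486.438.
Rounded to nearest integer: 486.

486


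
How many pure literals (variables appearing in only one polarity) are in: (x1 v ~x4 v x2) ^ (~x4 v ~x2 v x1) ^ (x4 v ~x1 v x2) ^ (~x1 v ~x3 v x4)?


A pure literal appears in only one polarity across all clauses.
Pure literals: x3 (negative only).
Count = 1.

1


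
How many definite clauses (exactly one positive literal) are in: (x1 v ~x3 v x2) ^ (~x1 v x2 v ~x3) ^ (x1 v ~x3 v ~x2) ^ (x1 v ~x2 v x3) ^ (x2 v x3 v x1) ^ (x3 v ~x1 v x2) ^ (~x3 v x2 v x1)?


A definite clause has exactly one positive literal.
Clause 1: 2 positive -> not definite
Clause 2: 1 positive -> definite
Clause 3: 1 positive -> definite
Clause 4: 2 positive -> not definite
Clause 5: 3 positive -> not definite
Clause 6: 2 positive -> not definite
Clause 7: 2 positive -> not definite
Definite clause count = 2.

2


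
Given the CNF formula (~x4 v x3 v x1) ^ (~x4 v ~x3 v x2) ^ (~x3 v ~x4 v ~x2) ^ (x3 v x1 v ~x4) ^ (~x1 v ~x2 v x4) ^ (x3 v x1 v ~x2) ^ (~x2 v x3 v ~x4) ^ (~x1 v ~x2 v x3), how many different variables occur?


Identify each distinct variable in the formula.
Variables found: x1, x2, x3, x4.
Total distinct variables = 4.

4


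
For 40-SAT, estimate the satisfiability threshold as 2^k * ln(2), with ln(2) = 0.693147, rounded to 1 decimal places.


Using the asymptotic formula: threshold ~ 2^k * ln(2).
2^40 = 1099511627776.
1099511627776 * 0.693147 = 762123186258.1.

762123186258.1


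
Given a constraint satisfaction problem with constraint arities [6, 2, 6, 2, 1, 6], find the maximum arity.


The arities are: 6, 2, 6, 2, 1, 6.
Scan for the maximum value.
Maximum arity = 6.

6


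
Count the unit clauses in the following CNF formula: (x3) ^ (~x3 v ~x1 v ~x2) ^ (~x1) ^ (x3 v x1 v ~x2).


A unit clause contains exactly one literal.
Unit clauses found: (x3), (~x1).
Count = 2.

2


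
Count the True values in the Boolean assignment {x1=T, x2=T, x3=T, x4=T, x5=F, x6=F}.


The weight is the number of variables assigned True.
True variables: x1, x2, x3, x4.
Weight = 4.

4


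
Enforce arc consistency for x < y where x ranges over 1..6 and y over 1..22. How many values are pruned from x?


For the constraint x < y, x needs a supporting value in y's domain.
x can be at most 21 (one less than y's maximum).
Valid x values from domain: 6 out of 6.
Pruned = 6 - 6 = 0.

0


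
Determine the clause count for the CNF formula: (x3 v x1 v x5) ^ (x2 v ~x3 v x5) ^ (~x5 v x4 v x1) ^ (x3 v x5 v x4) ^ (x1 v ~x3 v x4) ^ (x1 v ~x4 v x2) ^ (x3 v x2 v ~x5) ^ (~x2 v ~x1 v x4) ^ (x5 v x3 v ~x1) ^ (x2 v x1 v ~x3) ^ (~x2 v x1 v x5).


Each group enclosed in parentheses joined by ^ is one clause.
Counting the conjuncts: 11 clauses.

11


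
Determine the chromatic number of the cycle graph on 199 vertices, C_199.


An odd cycle cannot be 2-colored: alternating two colors around the cycle returns to the start with a conflict.
Since 199 is odd, three colors are required (and three suffice).
Chromatic number = 3.

3


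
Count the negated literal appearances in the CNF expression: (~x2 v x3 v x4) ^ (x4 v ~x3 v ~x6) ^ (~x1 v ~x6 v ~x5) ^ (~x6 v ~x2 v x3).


Scan each clause for negated literals.
Clause 1: 1 negative; Clause 2: 2 negative; Clause 3: 3 negative; Clause 4: 2 negative.
Total negative literal occurrences = 8.

8


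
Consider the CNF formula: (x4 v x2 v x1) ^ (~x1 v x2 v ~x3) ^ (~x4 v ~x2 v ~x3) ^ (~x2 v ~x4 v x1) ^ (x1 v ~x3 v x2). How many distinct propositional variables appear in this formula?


Identify each distinct variable in the formula.
Variables found: x1, x2, x3, x4.
Total distinct variables = 4.

4


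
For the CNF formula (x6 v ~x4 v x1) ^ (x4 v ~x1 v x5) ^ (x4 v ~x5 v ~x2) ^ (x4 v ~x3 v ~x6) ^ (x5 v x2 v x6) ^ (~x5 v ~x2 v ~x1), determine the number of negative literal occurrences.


Scan each clause for negated literals.
Clause 1: 1 negative; Clause 2: 1 negative; Clause 3: 2 negative; Clause 4: 2 negative; Clause 5: 0 negative; Clause 6: 3 negative.
Total negative literal occurrences = 9.

9


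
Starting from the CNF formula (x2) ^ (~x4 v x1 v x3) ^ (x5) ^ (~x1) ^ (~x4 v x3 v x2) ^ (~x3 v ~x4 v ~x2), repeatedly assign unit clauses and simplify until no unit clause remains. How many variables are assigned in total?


Unit propagation repeatedly assigns the literal in any unit clause, then simplifies.
Assignments in order: x2 = T, x5 = T, x1 = F.
No further unit clauses remain.
Total variables assigned = 3.

3


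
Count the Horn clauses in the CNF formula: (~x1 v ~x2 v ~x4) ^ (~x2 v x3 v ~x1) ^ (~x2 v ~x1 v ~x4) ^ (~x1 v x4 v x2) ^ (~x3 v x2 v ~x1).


A Horn clause has at most one positive literal.
Clause 1: 0 positive lit(s) -> Horn
Clause 2: 1 positive lit(s) -> Horn
Clause 3: 0 positive lit(s) -> Horn
Clause 4: 2 positive lit(s) -> not Horn
Clause 5: 1 positive lit(s) -> Horn
Total Horn clauses = 4.

4


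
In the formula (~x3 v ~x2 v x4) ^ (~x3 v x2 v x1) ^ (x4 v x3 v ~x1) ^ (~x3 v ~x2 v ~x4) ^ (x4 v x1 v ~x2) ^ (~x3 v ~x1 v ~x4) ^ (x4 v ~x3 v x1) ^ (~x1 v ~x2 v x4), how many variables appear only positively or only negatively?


A pure literal appears in only one polarity across all clauses.
No pure literals found.
Count = 0.

0


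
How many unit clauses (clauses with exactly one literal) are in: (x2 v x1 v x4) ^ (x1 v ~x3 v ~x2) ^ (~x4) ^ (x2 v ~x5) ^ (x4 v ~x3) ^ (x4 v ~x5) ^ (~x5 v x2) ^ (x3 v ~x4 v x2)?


A unit clause contains exactly one literal.
Unit clauses found: (~x4).
Count = 1.

1


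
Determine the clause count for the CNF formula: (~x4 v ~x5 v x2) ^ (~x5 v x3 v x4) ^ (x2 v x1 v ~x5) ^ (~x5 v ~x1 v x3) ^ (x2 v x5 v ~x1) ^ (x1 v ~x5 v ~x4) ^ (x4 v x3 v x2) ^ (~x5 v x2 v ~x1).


Each group enclosed in parentheses joined by ^ is one clause.
Counting the conjuncts: 8 clauses.

8


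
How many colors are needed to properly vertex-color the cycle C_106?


A cycle on an even number of vertices is bipartite: alternate two colors around the cycle.
Since 106 is even, two colors suffice, and at least two are needed because the graph has edges.
Chromatic number = 2.

2


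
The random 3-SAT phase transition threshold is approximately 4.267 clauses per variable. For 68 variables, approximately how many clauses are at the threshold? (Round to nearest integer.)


The 3-SAT phase transition occurs at approximately 4.267 clauses per variable.
m = 4.267 * 68 = 290.156.
Rounded to nearest integer: 290.

290


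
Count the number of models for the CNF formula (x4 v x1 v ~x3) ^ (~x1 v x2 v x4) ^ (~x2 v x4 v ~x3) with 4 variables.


Enumerate all 16 truth assignments over 4 variables.
Test each against every clause.
Satisfying assignments found: 11.

11


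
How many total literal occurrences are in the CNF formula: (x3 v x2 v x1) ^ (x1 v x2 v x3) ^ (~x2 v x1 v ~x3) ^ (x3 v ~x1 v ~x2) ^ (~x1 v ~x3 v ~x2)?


Clause lengths: 3, 3, 3, 3, 3.
Sum = 3 + 3 + 3 + 3 + 3 = 15.

15


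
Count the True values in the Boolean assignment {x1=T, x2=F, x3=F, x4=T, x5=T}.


The weight is the number of variables assigned True.
True variables: x1, x4, x5.
Weight = 3.

3


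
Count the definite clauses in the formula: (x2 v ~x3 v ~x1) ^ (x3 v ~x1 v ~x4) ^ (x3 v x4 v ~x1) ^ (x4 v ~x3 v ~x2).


A definite clause has exactly one positive literal.
Clause 1: 1 positive -> definite
Clause 2: 1 positive -> definite
Clause 3: 2 positive -> not definite
Clause 4: 1 positive -> definite
Definite clause count = 3.

3


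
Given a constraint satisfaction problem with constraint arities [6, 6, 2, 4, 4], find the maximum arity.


The arities are: 6, 6, 2, 4, 4.
Scan for the maximum value.
Maximum arity = 6.

6


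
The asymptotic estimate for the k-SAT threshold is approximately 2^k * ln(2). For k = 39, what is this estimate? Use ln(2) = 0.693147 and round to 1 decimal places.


Using the asymptotic formula: threshold ~ 2^k * ln(2).
2^39 = 549755813888.
549755813888 * 0.693147 = 381061593129.0.

381061593129.0


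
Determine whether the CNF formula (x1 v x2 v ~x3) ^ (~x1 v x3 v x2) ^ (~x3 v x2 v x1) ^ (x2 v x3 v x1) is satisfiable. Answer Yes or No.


Check all 8 possible truth assignments.
Number of satisfying assignments found: 5.
The formula is satisfiable.

Yes


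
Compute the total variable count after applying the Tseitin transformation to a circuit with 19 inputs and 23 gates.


The Tseitin transformation introduces one auxiliary variable per gate.
Total variables = inputs + gates = 19 + 23 = 42.

42


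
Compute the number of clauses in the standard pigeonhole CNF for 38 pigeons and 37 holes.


The PHP encoding has two parts:
1) At-least-one-hole clauses: 38 (one per pigeon, each with 37 literals).
2) At-most-one-pigeon-per-hole clauses: 37 holes * C(38,2) = 37 * 703 = 26011.
Total clauses = 38 + 26011 = 26049.

26049


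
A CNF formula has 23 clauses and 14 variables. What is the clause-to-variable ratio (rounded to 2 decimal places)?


Clause-to-variable ratio = clauses / variables.
23 / 14 = 1.64.

1.64


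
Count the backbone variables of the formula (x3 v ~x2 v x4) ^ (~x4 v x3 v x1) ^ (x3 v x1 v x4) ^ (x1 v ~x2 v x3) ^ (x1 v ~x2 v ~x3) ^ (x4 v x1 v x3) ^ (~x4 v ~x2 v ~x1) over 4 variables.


Find all satisfying assignments: 7 model(s).
Check which variables have the same value in every model.
No variable is fixed across all models.
Backbone size = 0.

0


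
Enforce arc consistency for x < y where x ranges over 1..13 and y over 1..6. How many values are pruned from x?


For the constraint x < y, x needs a supporting value in y's domain.
x can be at most 5 (one less than y's maximum).
Valid x values from domain: 5 out of 13.
Pruned = 13 - 5 = 8.

8


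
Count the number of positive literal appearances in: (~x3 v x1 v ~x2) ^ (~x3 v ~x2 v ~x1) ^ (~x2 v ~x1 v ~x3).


Scan each clause for unnegated literals.
Clause 1: 1 positive; Clause 2: 0 positive; Clause 3: 0 positive.
Total positive literal occurrences = 1.

1


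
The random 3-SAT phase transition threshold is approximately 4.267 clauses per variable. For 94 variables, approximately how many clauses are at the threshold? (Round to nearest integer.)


The 3-SAT phase transition occurs at approximately 4.267 clauses per variable.
m = 4.267 * 94 = 401.098.
Rounded to nearest integer: 401.

401


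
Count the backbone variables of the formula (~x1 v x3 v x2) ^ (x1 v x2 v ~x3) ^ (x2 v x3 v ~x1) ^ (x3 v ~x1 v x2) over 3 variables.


Find all satisfying assignments: 6 model(s).
Check which variables have the same value in every model.
No variable is fixed across all models.
Backbone size = 0.

0


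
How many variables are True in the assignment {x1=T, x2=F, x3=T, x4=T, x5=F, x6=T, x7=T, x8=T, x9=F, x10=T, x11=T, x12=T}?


The weight is the number of variables assigned True.
True variables: x1, x3, x4, x6, x7, x8, x10, x11, x12.
Weight = 9.

9


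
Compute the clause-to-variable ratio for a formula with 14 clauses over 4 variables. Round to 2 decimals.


Clause-to-variable ratio = clauses / variables.
14 / 4 = 3.5.

3.5


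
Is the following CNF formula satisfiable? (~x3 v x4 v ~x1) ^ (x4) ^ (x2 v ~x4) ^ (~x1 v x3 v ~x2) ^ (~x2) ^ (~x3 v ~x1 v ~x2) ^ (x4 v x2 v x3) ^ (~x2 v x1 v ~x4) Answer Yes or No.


Check all 16 possible truth assignments.
Number of satisfying assignments found: 0.
The formula is unsatisfiable.

No


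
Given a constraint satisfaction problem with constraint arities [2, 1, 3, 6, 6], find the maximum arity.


The arities are: 2, 1, 3, 6, 6.
Scan for the maximum value.
Maximum arity = 6.

6


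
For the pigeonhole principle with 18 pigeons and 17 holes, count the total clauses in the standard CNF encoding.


The PHP encoding has two parts:
1) At-least-one-hole clauses: 18 (one per pigeon, each with 17 literals).
2) At-most-one-pigeon-per-hole clauses: 17 holes * C(18,2) = 17 * 153 = 2601.
Total clauses = 18 + 2601 = 2619.

2619


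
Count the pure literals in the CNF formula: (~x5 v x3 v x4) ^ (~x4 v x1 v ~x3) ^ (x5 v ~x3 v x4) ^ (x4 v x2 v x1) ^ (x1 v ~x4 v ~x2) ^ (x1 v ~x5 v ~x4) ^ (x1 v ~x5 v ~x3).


A pure literal appears in only one polarity across all clauses.
Pure literals: x1 (positive only).
Count = 1.

1


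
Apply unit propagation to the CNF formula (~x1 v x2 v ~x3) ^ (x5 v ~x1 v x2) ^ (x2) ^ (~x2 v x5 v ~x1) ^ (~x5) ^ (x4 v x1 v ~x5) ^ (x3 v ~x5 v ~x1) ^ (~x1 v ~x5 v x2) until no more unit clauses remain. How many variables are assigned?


Unit propagation repeatedly assigns the literal in any unit clause, then simplifies.
Assignments in order: x2 = T, x5 = F, x1 = F.
No further unit clauses remain.
Total variables assigned = 3.

3


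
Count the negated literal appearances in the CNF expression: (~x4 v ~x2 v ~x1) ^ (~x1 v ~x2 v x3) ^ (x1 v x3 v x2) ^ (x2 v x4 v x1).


Scan each clause for negated literals.
Clause 1: 3 negative; Clause 2: 2 negative; Clause 3: 0 negative; Clause 4: 0 negative.
Total negative literal occurrences = 5.

5


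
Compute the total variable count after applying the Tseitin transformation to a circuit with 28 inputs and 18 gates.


The Tseitin transformation introduces one auxiliary variable per gate.
Total variables = inputs + gates = 28 + 18 = 46.

46


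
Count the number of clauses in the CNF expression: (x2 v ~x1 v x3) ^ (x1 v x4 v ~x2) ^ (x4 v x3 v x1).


Each group enclosed in parentheses joined by ^ is one clause.
Counting the conjuncts: 3 clauses.

3


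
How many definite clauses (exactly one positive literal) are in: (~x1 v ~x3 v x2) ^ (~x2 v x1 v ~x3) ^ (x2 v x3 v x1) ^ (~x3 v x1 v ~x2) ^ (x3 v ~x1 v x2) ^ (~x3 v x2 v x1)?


A definite clause has exactly one positive literal.
Clause 1: 1 positive -> definite
Clause 2: 1 positive -> definite
Clause 3: 3 positive -> not definite
Clause 4: 1 positive -> definite
Clause 5: 2 positive -> not definite
Clause 6: 2 positive -> not definite
Definite clause count = 3.

3


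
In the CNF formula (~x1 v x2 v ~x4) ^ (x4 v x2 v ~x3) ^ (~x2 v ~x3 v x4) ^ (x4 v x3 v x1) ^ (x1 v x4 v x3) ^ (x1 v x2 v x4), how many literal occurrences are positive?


Scan each clause for unnegated literals.
Clause 1: 1 positive; Clause 2: 2 positive; Clause 3: 1 positive; Clause 4: 3 positive; Clause 5: 3 positive; Clause 6: 3 positive.
Total positive literal occurrences = 13.

13


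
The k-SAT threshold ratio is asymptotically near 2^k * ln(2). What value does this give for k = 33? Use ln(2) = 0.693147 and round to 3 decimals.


Using the asymptotic formula: threshold ~ 2^k * ln(2).
2^33 = 8589934592.
8589934592 * 0.693147 = 5954087392.641.

5954087392.641


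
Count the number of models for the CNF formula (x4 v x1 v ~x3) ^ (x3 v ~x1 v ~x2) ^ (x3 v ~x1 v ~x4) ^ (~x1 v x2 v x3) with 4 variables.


Enumerate all 16 truth assignments over 4 variables.
Test each against every clause.
Satisfying assignments found: 10.

10


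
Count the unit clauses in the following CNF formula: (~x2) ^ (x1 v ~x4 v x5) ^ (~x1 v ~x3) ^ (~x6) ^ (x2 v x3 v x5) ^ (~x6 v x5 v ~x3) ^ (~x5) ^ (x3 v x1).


A unit clause contains exactly one literal.
Unit clauses found: (~x2), (~x6), (~x5).
Count = 3.

3


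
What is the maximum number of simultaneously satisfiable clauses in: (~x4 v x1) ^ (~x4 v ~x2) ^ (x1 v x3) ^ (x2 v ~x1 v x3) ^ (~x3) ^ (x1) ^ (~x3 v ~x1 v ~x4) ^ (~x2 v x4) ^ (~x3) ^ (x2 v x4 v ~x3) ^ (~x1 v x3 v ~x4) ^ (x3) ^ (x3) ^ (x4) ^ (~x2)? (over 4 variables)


Enumerate all 16 truth assignments.
For each, count how many of the 15 clauses are satisfied.
The formula is not fully satisfiable, so the maximum is below 15.
Maximum simultaneously satisfiable clauses = 12.

12


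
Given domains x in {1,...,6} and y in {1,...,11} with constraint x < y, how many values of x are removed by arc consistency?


For the constraint x < y, x needs a supporting value in y's domain.
x can be at most 10 (one less than y's maximum).
Valid x values from domain: 6 out of 6.
Pruned = 6 - 6 = 0.

0


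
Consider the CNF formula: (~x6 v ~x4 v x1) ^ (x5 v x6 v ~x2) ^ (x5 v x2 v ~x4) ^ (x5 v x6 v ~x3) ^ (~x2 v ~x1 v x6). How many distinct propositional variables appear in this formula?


Identify each distinct variable in the formula.
Variables found: x1, x2, x3, x4, x5, x6.
Total distinct variables = 6.

6


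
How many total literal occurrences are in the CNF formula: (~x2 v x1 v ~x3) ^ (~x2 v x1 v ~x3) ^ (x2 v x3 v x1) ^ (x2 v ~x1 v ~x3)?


Clause lengths: 3, 3, 3, 3.
Sum = 3 + 3 + 3 + 3 = 12.

12


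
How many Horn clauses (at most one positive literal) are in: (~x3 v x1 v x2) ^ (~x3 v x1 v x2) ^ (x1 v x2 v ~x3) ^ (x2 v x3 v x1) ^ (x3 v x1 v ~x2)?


A Horn clause has at most one positive literal.
Clause 1: 2 positive lit(s) -> not Horn
Clause 2: 2 positive lit(s) -> not Horn
Clause 3: 2 positive lit(s) -> not Horn
Clause 4: 3 positive lit(s) -> not Horn
Clause 5: 2 positive lit(s) -> not Horn
Total Horn clauses = 0.

0


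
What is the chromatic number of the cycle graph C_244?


A cycle on an even number of vertices is bipartite: alternate two colors around the cycle.
Since 244 is even, two colors suffice, and at least two are needed because the graph has edges.
Chromatic number = 2.

2


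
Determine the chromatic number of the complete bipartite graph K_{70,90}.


K_{70,90} is bipartite by definition: the two parts are independent sets, with every edge crossing between them.
Color all vertices in one part with color 1 and all vertices in the other part with color 2.
Since the graph has at least one edge, one color does not suffice.
Chromatic number = 2.

2


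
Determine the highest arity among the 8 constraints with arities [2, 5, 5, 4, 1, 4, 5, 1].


The arities are: 2, 5, 5, 4, 1, 4, 5, 1.
Scan for the maximum value.
Maximum arity = 5.

5


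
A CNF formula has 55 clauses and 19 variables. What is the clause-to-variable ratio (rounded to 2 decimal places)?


Clause-to-variable ratio = clauses / variables.
55 / 19 = 2.89.

2.89


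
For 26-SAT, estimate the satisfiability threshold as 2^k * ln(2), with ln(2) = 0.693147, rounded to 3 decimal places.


Using the asymptotic formula: threshold ~ 2^k * ln(2).
2^26 = 67108864.
67108864 * 0.693147 = 46516307.755.

46516307.755


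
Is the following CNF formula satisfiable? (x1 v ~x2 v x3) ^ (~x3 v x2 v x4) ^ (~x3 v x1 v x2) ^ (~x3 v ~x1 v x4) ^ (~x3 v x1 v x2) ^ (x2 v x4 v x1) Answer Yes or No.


Check all 16 possible truth assignments.
Number of satisfying assignments found: 9.
The formula is satisfiable.

Yes


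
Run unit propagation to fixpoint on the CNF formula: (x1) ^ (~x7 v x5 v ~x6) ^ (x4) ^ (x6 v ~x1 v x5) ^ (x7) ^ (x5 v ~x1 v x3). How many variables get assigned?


Unit propagation repeatedly assigns the literal in any unit clause, then simplifies.
Assignments in order: x1 = T, x4 = T, x7 = T.
No further unit clauses remain.
Total variables assigned = 3.

3


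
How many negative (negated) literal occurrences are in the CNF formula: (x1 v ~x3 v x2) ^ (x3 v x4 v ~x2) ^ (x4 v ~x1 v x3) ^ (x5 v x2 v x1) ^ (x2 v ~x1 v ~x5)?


Scan each clause for negated literals.
Clause 1: 1 negative; Clause 2: 1 negative; Clause 3: 1 negative; Clause 4: 0 negative; Clause 5: 2 negative.
Total negative literal occurrences = 5.

5


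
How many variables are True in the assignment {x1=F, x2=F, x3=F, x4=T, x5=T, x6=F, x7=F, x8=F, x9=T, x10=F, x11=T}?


The weight is the number of variables assigned True.
True variables: x4, x5, x9, x11.
Weight = 4.

4


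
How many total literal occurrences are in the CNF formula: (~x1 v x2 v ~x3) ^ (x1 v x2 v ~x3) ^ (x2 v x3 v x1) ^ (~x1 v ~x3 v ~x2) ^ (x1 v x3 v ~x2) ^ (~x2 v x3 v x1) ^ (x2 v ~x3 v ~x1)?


Clause lengths: 3, 3, 3, 3, 3, 3, 3.
Sum = 3 + 3 + 3 + 3 + 3 + 3 + 3 = 21.

21


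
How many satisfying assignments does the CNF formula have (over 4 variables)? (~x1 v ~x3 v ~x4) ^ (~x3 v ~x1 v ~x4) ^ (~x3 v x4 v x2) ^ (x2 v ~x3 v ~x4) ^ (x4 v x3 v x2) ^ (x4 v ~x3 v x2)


Enumerate all 16 truth assignments over 4 variables.
Test each against every clause.
Satisfying assignments found: 9.

9


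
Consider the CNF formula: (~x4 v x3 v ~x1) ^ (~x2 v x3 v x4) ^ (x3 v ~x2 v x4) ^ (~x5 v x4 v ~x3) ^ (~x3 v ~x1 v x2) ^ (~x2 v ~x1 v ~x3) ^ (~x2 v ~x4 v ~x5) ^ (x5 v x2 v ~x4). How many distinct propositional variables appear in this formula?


Identify each distinct variable in the formula.
Variables found: x1, x2, x3, x4, x5.
Total distinct variables = 5.

5


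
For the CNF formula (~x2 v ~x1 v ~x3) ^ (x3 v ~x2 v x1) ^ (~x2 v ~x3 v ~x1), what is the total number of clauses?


Each group enclosed in parentheses joined by ^ is one clause.
Counting the conjuncts: 3 clauses.

3


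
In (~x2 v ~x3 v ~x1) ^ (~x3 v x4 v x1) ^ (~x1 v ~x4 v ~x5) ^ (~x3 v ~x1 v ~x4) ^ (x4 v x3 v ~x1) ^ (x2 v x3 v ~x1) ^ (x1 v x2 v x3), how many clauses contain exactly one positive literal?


A definite clause has exactly one positive literal.
Clause 1: 0 positive -> not definite
Clause 2: 2 positive -> not definite
Clause 3: 0 positive -> not definite
Clause 4: 0 positive -> not definite
Clause 5: 2 positive -> not definite
Clause 6: 2 positive -> not definite
Clause 7: 3 positive -> not definite
Definite clause count = 0.

0


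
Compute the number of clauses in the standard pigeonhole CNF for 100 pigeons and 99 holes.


The PHP encoding has two parts:
1) At-least-one-hole clauses: 100 (one per pigeon, each with 99 literals).
2) At-most-one-pigeon-per-hole clauses: 99 holes * C(100,2) = 99 * 4950 = 490050.
Total clauses = 100 + 490050 = 490150.

490150


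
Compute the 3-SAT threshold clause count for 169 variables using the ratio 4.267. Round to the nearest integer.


The 3-SAT phase transition occurs at approximately 4.267 clauses per variable.
m = 4.267 * 169 = 721.123.
Rounded to nearest integer: 721.

721


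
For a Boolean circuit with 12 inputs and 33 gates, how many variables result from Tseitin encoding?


The Tseitin transformation introduces one auxiliary variable per gate.
Total variables = inputs + gates = 12 + 33 = 45.

45


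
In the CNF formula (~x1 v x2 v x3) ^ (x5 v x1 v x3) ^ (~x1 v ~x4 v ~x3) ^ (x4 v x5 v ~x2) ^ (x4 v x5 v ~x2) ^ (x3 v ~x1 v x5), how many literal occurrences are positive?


Scan each clause for unnegated literals.
Clause 1: 2 positive; Clause 2: 3 positive; Clause 3: 0 positive; Clause 4: 2 positive; Clause 5: 2 positive; Clause 6: 2 positive.
Total positive literal occurrences = 11.

11


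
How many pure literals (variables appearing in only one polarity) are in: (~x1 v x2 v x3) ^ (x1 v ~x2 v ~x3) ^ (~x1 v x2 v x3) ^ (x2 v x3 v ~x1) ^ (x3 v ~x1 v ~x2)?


A pure literal appears in only one polarity across all clauses.
No pure literals found.
Count = 0.

0


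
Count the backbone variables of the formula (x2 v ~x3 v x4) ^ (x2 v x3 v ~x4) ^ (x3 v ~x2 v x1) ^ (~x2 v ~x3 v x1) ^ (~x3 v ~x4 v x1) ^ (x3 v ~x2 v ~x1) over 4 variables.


Find all satisfying assignments: 5 model(s).
Check which variables have the same value in every model.
No variable is fixed across all models.
Backbone size = 0.

0


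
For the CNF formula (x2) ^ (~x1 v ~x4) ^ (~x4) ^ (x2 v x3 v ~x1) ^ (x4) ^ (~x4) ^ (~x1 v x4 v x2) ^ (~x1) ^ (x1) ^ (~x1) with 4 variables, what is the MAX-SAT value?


Enumerate all 16 truth assignments.
For each, count how many of the 10 clauses are satisfied.
The formula is not fully satisfiable, so the maximum is below 10.
Maximum simultaneously satisfiable clauses = 8.

8


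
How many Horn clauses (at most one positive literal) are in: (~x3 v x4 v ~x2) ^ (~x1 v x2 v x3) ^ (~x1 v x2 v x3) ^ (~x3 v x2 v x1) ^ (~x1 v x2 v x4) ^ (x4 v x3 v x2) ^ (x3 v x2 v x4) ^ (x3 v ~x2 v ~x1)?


A Horn clause has at most one positive literal.
Clause 1: 1 positive lit(s) -> Horn
Clause 2: 2 positive lit(s) -> not Horn
Clause 3: 2 positive lit(s) -> not Horn
Clause 4: 2 positive lit(s) -> not Horn
Clause 5: 2 positive lit(s) -> not Horn
Clause 6: 3 positive lit(s) -> not Horn
Clause 7: 3 positive lit(s) -> not Horn
Clause 8: 1 positive lit(s) -> Horn
Total Horn clauses = 2.

2


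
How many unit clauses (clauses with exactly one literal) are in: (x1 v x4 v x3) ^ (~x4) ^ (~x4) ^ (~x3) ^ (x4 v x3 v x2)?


A unit clause contains exactly one literal.
Unit clauses found: (~x4), (~x4), (~x3).
Count = 3.

3


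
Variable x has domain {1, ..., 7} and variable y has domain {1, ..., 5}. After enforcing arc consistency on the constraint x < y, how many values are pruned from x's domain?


For the constraint x < y, x needs a supporting value in y's domain.
x can be at most 4 (one less than y's maximum).
Valid x values from domain: 4 out of 7.
Pruned = 7 - 4 = 3.

3


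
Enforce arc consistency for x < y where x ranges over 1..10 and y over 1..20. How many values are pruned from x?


For the constraint x < y, x needs a supporting value in y's domain.
x can be at most 19 (one less than y's maximum).
Valid x values from domain: 10 out of 10.
Pruned = 10 - 10 = 0.

0


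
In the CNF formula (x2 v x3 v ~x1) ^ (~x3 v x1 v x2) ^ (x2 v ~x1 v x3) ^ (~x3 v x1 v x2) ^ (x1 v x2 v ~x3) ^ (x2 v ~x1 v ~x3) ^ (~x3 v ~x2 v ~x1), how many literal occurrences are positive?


Scan each clause for unnegated literals.
Clause 1: 2 positive; Clause 2: 2 positive; Clause 3: 2 positive; Clause 4: 2 positive; Clause 5: 2 positive; Clause 6: 1 positive; Clause 7: 0 positive.
Total positive literal occurrences = 11.

11


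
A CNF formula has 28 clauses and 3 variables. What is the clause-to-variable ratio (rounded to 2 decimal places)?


Clause-to-variable ratio = clauses / variables.
28 / 3 = 9.33.

9.33


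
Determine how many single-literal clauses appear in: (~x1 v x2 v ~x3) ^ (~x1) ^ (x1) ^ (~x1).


A unit clause contains exactly one literal.
Unit clauses found: (~x1), (x1), (~x1).
Count = 3.

3


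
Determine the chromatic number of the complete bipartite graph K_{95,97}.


K_{95,97} is bipartite by definition: the two parts are independent sets, with every edge crossing between them.
Color all vertices in one part with color 1 and all vertices in the other part with color 2.
Since the graph has at least one edge, one color does not suffice.
Chromatic number = 2.

2


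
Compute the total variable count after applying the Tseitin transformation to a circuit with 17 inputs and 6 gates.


The Tseitin transformation introduces one auxiliary variable per gate.
Total variables = inputs + gates = 17 + 6 = 23.

23


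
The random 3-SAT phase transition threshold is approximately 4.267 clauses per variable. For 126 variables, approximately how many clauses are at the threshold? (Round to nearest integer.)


The 3-SAT phase transition occurs at approximately 4.267 clauses per variable.
m = 4.267 * 126 = 537.642.
Rounded to nearest integer: 538.

538


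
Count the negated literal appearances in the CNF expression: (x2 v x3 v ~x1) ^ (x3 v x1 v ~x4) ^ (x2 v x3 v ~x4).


Scan each clause for negated literals.
Clause 1: 1 negative; Clause 2: 1 negative; Clause 3: 1 negative.
Total negative literal occurrences = 3.

3


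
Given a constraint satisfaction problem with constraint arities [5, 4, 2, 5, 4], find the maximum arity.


The arities are: 5, 4, 2, 5, 4.
Scan for the maximum value.
Maximum arity = 5.

5


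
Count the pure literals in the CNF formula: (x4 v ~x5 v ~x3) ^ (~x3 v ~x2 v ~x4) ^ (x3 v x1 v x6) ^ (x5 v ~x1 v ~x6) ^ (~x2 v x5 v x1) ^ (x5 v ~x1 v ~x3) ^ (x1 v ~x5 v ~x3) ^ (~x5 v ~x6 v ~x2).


A pure literal appears in only one polarity across all clauses.
Pure literals: x2 (negative only).
Count = 1.

1


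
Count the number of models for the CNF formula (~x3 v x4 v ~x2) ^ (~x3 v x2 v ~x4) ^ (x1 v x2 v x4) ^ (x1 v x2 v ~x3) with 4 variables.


Enumerate all 16 truth assignments over 4 variables.
Test each against every clause.
Satisfying assignments found: 10.

10


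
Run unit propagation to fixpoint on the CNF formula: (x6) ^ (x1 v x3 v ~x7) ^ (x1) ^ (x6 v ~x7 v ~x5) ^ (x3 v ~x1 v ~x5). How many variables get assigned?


Unit propagation repeatedly assigns the literal in any unit clause, then simplifies.
Assignments in order: x6 = T, x1 = T.
No further unit clauses remain.
Total variables assigned = 2.

2


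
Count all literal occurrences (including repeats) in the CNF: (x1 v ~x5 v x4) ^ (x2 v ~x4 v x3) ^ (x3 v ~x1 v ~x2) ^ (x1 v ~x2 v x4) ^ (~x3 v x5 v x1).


Clause lengths: 3, 3, 3, 3, 3.
Sum = 3 + 3 + 3 + 3 + 3 = 15.

15


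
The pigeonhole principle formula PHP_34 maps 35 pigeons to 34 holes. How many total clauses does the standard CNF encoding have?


The PHP encoding has two parts:
1) At-least-one-hole clauses: 35 (one per pigeon, each with 34 literals).
2) At-most-one-pigeon-per-hole clauses: 34 holes * C(35,2) = 34 * 595 = 20230.
Total clauses = 35 + 20230 = 20265.

20265


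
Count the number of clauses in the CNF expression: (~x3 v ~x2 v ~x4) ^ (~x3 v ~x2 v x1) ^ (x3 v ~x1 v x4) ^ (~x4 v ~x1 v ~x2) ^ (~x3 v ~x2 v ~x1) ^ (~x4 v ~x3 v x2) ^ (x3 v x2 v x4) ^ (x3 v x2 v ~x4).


Each group enclosed in parentheses joined by ^ is one clause.
Counting the conjuncts: 8 clauses.

8


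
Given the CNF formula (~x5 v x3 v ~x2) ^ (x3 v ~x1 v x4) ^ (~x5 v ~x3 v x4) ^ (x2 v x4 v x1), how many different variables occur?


Identify each distinct variable in the formula.
Variables found: x1, x2, x3, x4, x5.
Total distinct variables = 5.

5


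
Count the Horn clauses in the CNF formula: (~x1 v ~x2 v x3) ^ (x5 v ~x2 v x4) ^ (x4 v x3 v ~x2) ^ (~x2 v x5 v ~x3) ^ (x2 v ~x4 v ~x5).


A Horn clause has at most one positive literal.
Clause 1: 1 positive lit(s) -> Horn
Clause 2: 2 positive lit(s) -> not Horn
Clause 3: 2 positive lit(s) -> not Horn
Clause 4: 1 positive lit(s) -> Horn
Clause 5: 1 positive lit(s) -> Horn
Total Horn clauses = 3.

3


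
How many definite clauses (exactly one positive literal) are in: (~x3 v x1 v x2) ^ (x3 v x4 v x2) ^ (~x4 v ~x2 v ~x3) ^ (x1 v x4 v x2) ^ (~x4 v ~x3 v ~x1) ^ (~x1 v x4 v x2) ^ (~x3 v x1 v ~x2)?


A definite clause has exactly one positive literal.
Clause 1: 2 positive -> not definite
Clause 2: 3 positive -> not definite
Clause 3: 0 positive -> not definite
Clause 4: 3 positive -> not definite
Clause 5: 0 positive -> not definite
Clause 6: 2 positive -> not definite
Clause 7: 1 positive -> definite
Definite clause count = 1.

1


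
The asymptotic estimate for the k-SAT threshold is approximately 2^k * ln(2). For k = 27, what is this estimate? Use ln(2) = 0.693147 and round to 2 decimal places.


Using the asymptotic formula: threshold ~ 2^k * ln(2).
2^27 = 134217728.
134217728 * 0.693147 = 93032615.51.

93032615.51


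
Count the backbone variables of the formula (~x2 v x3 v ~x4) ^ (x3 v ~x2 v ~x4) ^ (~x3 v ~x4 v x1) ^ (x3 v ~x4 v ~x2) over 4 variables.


Find all satisfying assignments: 12 model(s).
Check which variables have the same value in every model.
No variable is fixed across all models.
Backbone size = 0.

0


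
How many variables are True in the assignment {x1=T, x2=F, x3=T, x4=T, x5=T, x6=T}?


The weight is the number of variables assigned True.
True variables: x1, x3, x4, x5, x6.
Weight = 5.

5


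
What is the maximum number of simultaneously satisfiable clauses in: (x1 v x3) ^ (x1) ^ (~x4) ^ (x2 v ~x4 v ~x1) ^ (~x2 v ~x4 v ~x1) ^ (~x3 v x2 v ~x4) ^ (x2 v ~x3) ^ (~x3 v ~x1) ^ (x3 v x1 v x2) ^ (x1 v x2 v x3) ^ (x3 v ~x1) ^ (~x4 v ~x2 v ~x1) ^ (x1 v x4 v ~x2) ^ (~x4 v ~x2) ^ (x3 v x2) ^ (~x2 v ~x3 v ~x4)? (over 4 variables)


Enumerate all 16 truth assignments.
For each, count how many of the 16 clauses are satisfied.
The formula is not fully satisfiable, so the maximum is below 16.
Maximum simultaneously satisfiable clauses = 15.

15


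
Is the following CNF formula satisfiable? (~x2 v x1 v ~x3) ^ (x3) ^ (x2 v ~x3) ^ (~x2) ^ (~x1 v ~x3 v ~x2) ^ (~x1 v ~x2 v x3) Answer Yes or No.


Check all 8 possible truth assignments.
Number of satisfying assignments found: 0.
The formula is unsatisfiable.

No


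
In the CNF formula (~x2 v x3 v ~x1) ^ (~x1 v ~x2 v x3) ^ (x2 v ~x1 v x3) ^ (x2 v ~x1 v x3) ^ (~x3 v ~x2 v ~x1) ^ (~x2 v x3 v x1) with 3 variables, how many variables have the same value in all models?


Find all satisfying assignments: 4 model(s).
Check which variables have the same value in every model.
No variable is fixed across all models.
Backbone size = 0.

0


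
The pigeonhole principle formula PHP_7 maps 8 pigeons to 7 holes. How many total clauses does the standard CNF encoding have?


The PHP encoding has two parts:
1) At-least-one-hole clauses: 8 (one per pigeon, each with 7 literals).
2) At-most-one-pigeon-per-hole clauses: 7 holes * C(8,2) = 7 * 28 = 196.
Total clauses = 8 + 196 = 204.

204


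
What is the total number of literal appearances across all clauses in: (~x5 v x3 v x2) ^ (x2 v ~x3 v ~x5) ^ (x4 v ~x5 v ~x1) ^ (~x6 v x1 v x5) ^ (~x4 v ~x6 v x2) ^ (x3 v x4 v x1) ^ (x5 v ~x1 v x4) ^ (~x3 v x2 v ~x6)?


Clause lengths: 3, 3, 3, 3, 3, 3, 3, 3.
Sum = 3 + 3 + 3 + 3 + 3 + 3 + 3 + 3 = 24.

24


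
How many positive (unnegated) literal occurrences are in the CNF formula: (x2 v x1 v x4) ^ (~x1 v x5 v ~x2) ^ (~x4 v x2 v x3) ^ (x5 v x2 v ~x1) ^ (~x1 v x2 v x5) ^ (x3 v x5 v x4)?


Scan each clause for unnegated literals.
Clause 1: 3 positive; Clause 2: 1 positive; Clause 3: 2 positive; Clause 4: 2 positive; Clause 5: 2 positive; Clause 6: 3 positive.
Total positive literal occurrences = 13.

13


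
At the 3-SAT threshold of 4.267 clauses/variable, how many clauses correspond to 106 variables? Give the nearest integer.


The 3-SAT phase transition occurs at approximately 4.267 clauses per variable.
m = 4.267 * 106 = 452.302.
Rounded to nearest integer: 452.

452


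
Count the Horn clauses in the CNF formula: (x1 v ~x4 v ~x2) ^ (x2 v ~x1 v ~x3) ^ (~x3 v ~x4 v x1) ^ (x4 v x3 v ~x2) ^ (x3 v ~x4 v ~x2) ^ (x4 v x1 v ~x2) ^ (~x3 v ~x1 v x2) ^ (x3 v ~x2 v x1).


A Horn clause has at most one positive literal.
Clause 1: 1 positive lit(s) -> Horn
Clause 2: 1 positive lit(s) -> Horn
Clause 3: 1 positive lit(s) -> Horn
Clause 4: 2 positive lit(s) -> not Horn
Clause 5: 1 positive lit(s) -> Horn
Clause 6: 2 positive lit(s) -> not Horn
Clause 7: 1 positive lit(s) -> Horn
Clause 8: 2 positive lit(s) -> not Horn
Total Horn clauses = 5.

5


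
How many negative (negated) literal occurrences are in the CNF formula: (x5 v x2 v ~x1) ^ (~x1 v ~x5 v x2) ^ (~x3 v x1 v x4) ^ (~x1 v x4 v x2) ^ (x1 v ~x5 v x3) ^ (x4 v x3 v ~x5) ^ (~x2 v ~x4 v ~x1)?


Scan each clause for negated literals.
Clause 1: 1 negative; Clause 2: 2 negative; Clause 3: 1 negative; Clause 4: 1 negative; Clause 5: 1 negative; Clause 6: 1 negative; Clause 7: 3 negative.
Total negative literal occurrences = 10.

10


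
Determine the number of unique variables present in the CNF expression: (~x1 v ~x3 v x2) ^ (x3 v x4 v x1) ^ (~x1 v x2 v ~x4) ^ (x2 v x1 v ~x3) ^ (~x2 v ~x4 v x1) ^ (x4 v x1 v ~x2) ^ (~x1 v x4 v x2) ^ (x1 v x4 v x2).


Identify each distinct variable in the formula.
Variables found: x1, x2, x3, x4.
Total distinct variables = 4.

4


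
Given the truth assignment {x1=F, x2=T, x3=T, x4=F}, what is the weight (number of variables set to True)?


The weight is the number of variables assigned True.
True variables: x2, x3.
Weight = 2.

2
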